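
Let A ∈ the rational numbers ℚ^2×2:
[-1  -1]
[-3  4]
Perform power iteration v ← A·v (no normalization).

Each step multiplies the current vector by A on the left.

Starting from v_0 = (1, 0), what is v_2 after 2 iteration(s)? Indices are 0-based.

v_2 = (4, -9)

v_0 = (1, 0).
v_1 = A·v_0 = (-1, -3).
v_2 = A·v_1 = (4, -9).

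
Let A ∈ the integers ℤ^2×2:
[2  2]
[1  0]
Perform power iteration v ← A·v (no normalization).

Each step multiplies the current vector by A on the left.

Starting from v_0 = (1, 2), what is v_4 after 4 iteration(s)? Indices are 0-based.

v_0 = (1, 2).
v_1 = A·v_0 = (6, 1).
v_2 = A·v_1 = (14, 6).
v_3 = A·v_2 = (40, 14).
v_4 = A·v_3 = (108, 40).

v_4 = (108, 40)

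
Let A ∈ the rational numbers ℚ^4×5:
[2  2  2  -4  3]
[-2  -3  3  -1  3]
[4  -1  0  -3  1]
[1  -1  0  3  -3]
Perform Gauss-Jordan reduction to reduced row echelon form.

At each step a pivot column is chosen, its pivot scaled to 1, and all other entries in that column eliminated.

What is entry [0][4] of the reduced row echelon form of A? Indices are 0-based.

pivot(0,0)=2: scale R0 → (1, 1, 1, -2, 3/2)
  clear (1,0): R1 −= (-2)R0 → (0, -1, 5, -5, 6)
  clear (2,0): R2 −= (4)R0 → (0, -5, -4, 5, -5)
  clear (3,0): R3 −= (1)R0 → (0, -2, -1, 5, -9/2)
pivot(1,1)=-1: scale R1 → (0, 1, -5, 5, -6)
  clear (0,1): R0 −= (1)R1 → (1, 0, 6, -7, 15/2)
  clear (2,1): R2 −= (-5)R1 → (0, 0, -29, 30, -35)
  clear (3,1): R3 −= (-2)R1 → (0, 0, -11, 15, -33/2)
pivot(2,2)=-29: scale R2 → (0, 0, 1, -30/29, 35/29)
  clear (0,2): R0 −= (6)R2 → (1, 0, 0, -23/29, 15/58)
  clear (1,2): R1 −= (-5)R2 → (0, 1, 0, -5/29, 1/29)
  clear (3,2): R3 −= (-11)R2 → (0, 0, 0, 105/29, -187/58)
pivot(3,3)=105/29: scale R3 → (0, 0, 0, 1, -187/210)
  clear (0,3): R0 −= (-23/29)R3 → (1, 0, 0, 0, -47/105)
  clear (1,3): R1 −= (-5/29)R3 → (0, 1, 0, 0, -5/42)
  clear (2,3): R2 −= (-30/29)R3 → (0, 0, 1, 0, 2/7)

M[0][4] = -47/105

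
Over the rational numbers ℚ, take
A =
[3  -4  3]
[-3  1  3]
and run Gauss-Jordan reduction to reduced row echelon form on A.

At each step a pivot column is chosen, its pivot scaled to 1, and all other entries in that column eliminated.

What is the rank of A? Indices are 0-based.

rank = 2

pivot(0,0)=3: scale R0 → (1, -4/3, 1)
  clear (1,0): R1 −= (-3)R0 → (0, -3, 6)
pivot(1,1)=-3: scale R1 → (0, 1, -2)
  clear (0,1): R0 −= (-4/3)R1 → (1, 0, -5/3)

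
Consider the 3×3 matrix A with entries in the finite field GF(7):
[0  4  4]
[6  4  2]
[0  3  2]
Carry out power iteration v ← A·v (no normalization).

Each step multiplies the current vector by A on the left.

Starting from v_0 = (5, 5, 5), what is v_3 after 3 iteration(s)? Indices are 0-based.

v_3 = (2, 0, 6)

v_0 = (5, 5, 5).
v_1 = A·v_0 = (5, 4, 4).
v_2 = A·v_1 = (4, 5, 6).
v_3 = A·v_2 = (2, 0, 6).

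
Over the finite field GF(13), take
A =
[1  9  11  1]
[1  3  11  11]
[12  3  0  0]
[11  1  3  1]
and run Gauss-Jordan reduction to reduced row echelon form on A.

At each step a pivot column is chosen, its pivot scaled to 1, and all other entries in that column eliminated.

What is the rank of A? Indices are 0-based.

rank = 4

step 1: normalize row 0 (÷1) = (1, 9, 11, 1)
  row 1: subtract 1×row0 = (0, 7, 0, 10)
  row 2: subtract 12×row0 = (0, 12, 11, 1)
  row 3: subtract 11×row0 = (0, 6, 12, 3)
step 2: normalize row 1 (÷7) = (0, 1, 0, 7)
  row 0: subtract 9×row1 = (1, 0, 11, 3)
  row 2: subtract 12×row1 = (0, 0, 11, 8)
  row 3: subtract 6×row1 = (0, 0, 12, 0)
step 3: normalize row 2 (÷11) = (0, 0, 1, 9)
  row 0: subtract 11×row2 = (1, 0, 0, 8)
  row 3: subtract 12×row2 = (0, 0, 0, 9)
step 4: normalize row 3 (÷9) = (0, 0, 0, 1)
  row 0: subtract 8×row3 = (1, 0, 0, 0)
  row 1: subtract 7×row3 = (0, 1, 0, 0)
  row 2: subtract 9×row3 = (0, 0, 1, 0)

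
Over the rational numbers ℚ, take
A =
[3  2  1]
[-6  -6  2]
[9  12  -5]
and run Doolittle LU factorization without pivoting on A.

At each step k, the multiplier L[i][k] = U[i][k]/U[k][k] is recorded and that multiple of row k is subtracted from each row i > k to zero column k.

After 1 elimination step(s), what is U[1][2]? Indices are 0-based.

U[1][2] = 4

Step 1: pivot at (0,0) is 3.
  row1 ← row1 − (-2)·row0  ⇒  L[1][0]=-2, U row1=(0, -2, 4)
  row2 ← row2 − (3)·row0  ⇒  L[2][0]=3, U row2=(0, 6, -8)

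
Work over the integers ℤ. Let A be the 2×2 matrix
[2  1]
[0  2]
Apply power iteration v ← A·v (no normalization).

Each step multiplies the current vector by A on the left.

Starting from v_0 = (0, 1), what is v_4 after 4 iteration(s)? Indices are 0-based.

v_0 = (0, 1).
v_1 = A·v_0 = (1, 2).
v_2 = A·v_1 = (4, 4).
v_3 = A·v_2 = (12, 8).
v_4 = A·v_3 = (32, 16).

v_4 = (32, 16)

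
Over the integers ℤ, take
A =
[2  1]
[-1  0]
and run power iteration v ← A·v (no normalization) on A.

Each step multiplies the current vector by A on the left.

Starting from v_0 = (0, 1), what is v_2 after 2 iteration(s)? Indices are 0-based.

v_2 = (2, -1)

v_0 = (0, 1).
v_1 = A·v_0 = (1, 0).
v_2 = A·v_1 = (2, -1).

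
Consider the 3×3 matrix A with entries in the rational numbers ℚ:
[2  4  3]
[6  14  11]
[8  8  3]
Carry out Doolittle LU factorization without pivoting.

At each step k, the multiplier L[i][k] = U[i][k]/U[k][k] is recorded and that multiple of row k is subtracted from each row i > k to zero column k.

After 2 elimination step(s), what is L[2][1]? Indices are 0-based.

L[2][1] = -4

[col 0] pivot 2
  R1 -= 3*R0 → (0, 2, 2)  (L[1][0] := 3)
  R2 -= 4*R0 → (0, -8, -9)  (L[2][0] := 4)
[col 1] pivot 2
  R2 -= -4*R1 → (0, 0, -1)  (L[2][1] := -4)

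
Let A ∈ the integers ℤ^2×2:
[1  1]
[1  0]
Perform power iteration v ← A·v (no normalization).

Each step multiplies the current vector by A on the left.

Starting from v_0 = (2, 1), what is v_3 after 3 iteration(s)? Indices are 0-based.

v_0 = (2, 1).
v_1 = A·v_0 = (3, 2).
v_2 = A·v_1 = (5, 3).
v_3 = A·v_2 = (8, 5).

v_3 = (8, 5)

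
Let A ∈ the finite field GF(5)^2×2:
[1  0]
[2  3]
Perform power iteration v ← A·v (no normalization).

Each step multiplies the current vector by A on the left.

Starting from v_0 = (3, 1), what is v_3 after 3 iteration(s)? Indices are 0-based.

v_3 = (3, 0)

v_0 = (3, 1).
v_1 = A·v_0 = (3, 4).
v_2 = A·v_1 = (3, 3).
v_3 = A·v_2 = (3, 0).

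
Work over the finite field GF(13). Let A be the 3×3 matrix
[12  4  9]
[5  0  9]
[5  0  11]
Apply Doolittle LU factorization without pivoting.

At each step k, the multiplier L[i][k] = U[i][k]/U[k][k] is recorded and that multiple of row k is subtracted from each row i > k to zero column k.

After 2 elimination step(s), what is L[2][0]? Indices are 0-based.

k=0: U[0][0]=12
  eliminate (1,0): mult=8, new row 1: (0, 7, 2); set L[1][0]=8
  eliminate (2,0): mult=8, new row 2: (0, 7, 4); set L[2][0]=8
k=1: U[1][1]=7
  eliminate (2,1): mult=1, new row 2: (0, 0, 2); set L[2][1]=1

L[2][0] = 8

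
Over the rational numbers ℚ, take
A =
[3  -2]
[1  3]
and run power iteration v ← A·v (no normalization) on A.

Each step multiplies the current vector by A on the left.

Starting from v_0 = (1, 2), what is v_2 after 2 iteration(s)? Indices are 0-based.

v_0 = (1, 2).
v_1 = A·v_0 = (-1, 7).
v_2 = A·v_1 = (-17, 20).

v_2 = (-17, 20)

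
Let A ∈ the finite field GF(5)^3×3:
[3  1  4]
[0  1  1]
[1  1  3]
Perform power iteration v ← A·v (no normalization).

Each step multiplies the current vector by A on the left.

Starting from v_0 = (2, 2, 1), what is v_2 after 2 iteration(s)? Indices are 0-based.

v_0 = (2, 2, 1).
v_1 = A·v_0 = (2, 3, 2).
v_2 = A·v_1 = (2, 0, 1).

v_2 = (2, 0, 1)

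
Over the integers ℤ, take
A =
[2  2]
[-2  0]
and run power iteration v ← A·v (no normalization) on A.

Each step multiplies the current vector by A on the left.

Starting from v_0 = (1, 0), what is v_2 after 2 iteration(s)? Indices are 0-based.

v_0 = (1, 0).
v_1 = A·v_0 = (2, -2).
v_2 = A·v_1 = (0, -4).

v_2 = (0, -4)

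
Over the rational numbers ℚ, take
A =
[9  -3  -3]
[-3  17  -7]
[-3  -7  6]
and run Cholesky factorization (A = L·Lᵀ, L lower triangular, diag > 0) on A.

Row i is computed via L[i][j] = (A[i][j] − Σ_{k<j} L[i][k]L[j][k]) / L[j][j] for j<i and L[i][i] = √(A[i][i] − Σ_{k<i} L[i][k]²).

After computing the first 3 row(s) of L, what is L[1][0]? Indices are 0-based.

Step 1: L[0][0] = √(9) = 3.
  L[1][0] = (-3) / L[0][0] = -1.
Step 2: L[1][1] = √(16) = 4.
  L[2][0] = (-3) / L[0][0] = -1.
  L[2][1] = (-8) / L[1][1] = -2.
Step 3: L[2][2] = √(1) = 1.

L[1][0] = -1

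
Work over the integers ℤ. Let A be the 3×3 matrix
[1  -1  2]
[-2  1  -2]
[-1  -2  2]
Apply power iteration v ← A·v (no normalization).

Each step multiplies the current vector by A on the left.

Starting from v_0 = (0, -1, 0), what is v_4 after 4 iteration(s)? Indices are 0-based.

v_4 = (88, -111, 71)

v_0 = (0, -1, 0).
v_1 = A·v_0 = (1, -1, 2).
v_2 = A·v_1 = (6, -7, 5).
v_3 = A·v_2 = (23, -29, 18).
v_4 = A·v_3 = (88, -111, 71).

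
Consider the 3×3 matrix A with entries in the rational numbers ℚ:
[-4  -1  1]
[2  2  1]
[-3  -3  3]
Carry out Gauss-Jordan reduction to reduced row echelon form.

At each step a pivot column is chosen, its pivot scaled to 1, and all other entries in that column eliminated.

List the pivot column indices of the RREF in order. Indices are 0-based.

pivot columns: 0, 1, 2

step 1: normalize row 0 (÷-4) = (1, 1/4, -1/4)
  row 1: subtract 2×row0 = (0, 3/2, 3/2)
  row 2: subtract -3×row0 = (0, -9/4, 9/4)
step 2: normalize row 1 (÷3/2) = (0, 1, 1)
  row 0: subtract 1/4×row1 = (1, 0, -1/2)
  row 2: subtract -9/4×row1 = (0, 0, 9/2)
step 3: normalize row 2 (÷9/2) = (0, 0, 1)
  row 0: subtract -1/2×row2 = (1, 0, 0)
  row 1: subtract 1×row2 = (0, 1, 0)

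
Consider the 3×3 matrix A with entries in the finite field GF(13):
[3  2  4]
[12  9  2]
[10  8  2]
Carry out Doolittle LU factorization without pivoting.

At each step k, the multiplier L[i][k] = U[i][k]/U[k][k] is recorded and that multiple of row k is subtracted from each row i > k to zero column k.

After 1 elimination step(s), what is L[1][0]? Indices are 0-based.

k=0: U[0][0]=3
  eliminate (1,0): mult=4, new row 1: (0, 1, 12); set L[1][0]=4
  eliminate (2,0): mult=12, new row 2: (0, 10, 6); set L[2][0]=12

L[1][0] = 4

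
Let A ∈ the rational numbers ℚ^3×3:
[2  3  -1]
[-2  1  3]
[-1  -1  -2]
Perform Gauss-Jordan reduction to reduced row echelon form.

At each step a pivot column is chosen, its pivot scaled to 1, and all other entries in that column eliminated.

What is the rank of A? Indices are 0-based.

rank = 3

pivot(0,0)=2: scale R0 → (1, 3/2, -1/2)
  clear (1,0): R1 −= (-2)R0 → (0, 4, 2)
  clear (2,0): R2 −= (-1)R0 → (0, 1/2, -5/2)
pivot(1,1)=4: scale R1 → (0, 1, 1/2)
  clear (0,1): R0 −= (3/2)R1 → (1, 0, -5/4)
  clear (2,1): R2 −= (1/2)R1 → (0, 0, -11/4)
pivot(2,2)=-11/4: scale R2 → (0, 0, 1)
  clear (0,2): R0 −= (-5/4)R2 → (1, 0, 0)
  clear (1,2): R1 −= (1/2)R2 → (0, 1, 0)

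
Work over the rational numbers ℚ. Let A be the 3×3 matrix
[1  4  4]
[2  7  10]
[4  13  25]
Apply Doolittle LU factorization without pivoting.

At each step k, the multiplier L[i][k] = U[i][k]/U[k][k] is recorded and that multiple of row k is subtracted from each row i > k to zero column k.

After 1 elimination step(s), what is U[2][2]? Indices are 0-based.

U[2][2] = 9

Step 1: pivot at (0,0) is 1.
  row1 ← row1 − (2)·row0  ⇒  L[1][0]=2, U row1=(0, -1, 2)
  row2 ← row2 − (4)·row0  ⇒  L[2][0]=4, U row2=(0, -3, 9)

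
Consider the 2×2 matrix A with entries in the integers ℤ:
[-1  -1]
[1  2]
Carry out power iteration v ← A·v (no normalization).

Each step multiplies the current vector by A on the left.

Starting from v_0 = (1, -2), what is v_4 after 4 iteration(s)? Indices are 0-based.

v_0 = (1, -2).
v_1 = A·v_0 = (1, -3).
v_2 = A·v_1 = (2, -5).
v_3 = A·v_2 = (3, -8).
v_4 = A·v_3 = (5, -13).

v_4 = (5, -13)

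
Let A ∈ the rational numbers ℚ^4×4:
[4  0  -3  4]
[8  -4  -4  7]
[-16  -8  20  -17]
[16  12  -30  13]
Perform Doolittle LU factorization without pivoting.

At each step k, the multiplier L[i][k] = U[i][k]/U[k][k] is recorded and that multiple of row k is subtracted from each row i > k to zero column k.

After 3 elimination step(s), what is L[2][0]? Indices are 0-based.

L[2][0] = -4

Step 1: pivot at (0,0) is 4.
  row1 ← row1 − (2)·row0  ⇒  L[1][0]=2, U row1=(0, -4, 2, -1)
  row2 ← row2 − (-4)·row0  ⇒  L[2][0]=-4, U row2=(0, -8, 8, -1)
  row3 ← row3 − (4)·row0  ⇒  L[3][0]=4, U row3=(0, 12, -18, -3)
Step 2: pivot at (1,1) is -4.
  row2 ← row2 − (2)·row1  ⇒  L[2][1]=2, U row2=(0, 0, 4, 1)
  row3 ← row3 − (-3)·row1  ⇒  L[3][1]=-3, U row3=(0, 0, -12, -6)
Step 3: pivot at (2,2) is 4.
  row3 ← row3 − (-3)·row2  ⇒  L[3][2]=-3, U row3=(0, 0, 0, -3)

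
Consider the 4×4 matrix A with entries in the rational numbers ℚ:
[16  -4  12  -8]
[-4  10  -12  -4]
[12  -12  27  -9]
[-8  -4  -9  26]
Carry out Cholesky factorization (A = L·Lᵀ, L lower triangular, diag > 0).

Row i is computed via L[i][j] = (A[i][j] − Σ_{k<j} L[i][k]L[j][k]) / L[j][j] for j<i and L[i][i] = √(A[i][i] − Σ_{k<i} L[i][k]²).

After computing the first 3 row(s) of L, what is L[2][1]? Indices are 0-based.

Step 1: L[0][0] = √(16) = 4.
  L[1][0] = (-4) / L[0][0] = -1.
Step 2: L[1][1] = √(9) = 3.
  L[2][0] = (12) / L[0][0] = 3.
  L[2][1] = (-9) / L[1][1] = -3.
Step 3: L[2][2] = √(9) = 3.

L[2][1] = -3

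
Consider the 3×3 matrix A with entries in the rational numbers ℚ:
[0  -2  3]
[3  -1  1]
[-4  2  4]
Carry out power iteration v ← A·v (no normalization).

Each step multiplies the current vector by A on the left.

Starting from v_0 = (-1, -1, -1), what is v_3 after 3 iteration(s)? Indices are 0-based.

v_0 = (-1, -1, -1).
v_1 = A·v_0 = (-1, -3, -2).
v_2 = A·v_1 = (0, -2, -10).
v_3 = A·v_2 = (-26, -8, -44).

v_3 = (-26, -8, -44)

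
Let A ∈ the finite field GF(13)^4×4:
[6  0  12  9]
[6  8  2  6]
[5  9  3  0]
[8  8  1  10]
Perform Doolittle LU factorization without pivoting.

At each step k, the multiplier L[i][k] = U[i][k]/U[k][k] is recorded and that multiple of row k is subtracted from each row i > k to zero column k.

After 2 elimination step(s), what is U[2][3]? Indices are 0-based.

U[2][3] = 4

[col 0] pivot 6
  R1 -= 1*R0 → (0, 8, 3, 10)  (L[1][0] := 1)
  R2 -= 3*R0 → (0, 9, 6, 12)  (L[2][0] := 3)
  R3 -= 10*R0 → (0, 8, 11, 11)  (L[3][0] := 10)
[col 1] pivot 8
  R2 -= 6*R1 → (0, 0, 1, 4)  (L[2][1] := 6)
  R3 -= 1*R1 → (0, 0, 8, 1)  (L[3][1] := 1)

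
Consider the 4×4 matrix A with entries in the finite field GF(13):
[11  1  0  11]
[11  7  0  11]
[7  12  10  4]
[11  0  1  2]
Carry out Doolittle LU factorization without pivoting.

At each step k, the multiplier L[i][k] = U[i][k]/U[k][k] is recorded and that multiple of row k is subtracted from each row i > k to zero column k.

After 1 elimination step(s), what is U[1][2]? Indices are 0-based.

U[1][2] = 0

k=0: U[0][0]=11
  eliminate (1,0): mult=1, new row 1: (0, 6, 0, 0); set L[1][0]=1
  eliminate (2,0): mult=3, new row 2: (0, 9, 10, 10); set L[2][0]=3
  eliminate (3,0): mult=1, new row 3: (0, 12, 1, 4); set L[3][0]=1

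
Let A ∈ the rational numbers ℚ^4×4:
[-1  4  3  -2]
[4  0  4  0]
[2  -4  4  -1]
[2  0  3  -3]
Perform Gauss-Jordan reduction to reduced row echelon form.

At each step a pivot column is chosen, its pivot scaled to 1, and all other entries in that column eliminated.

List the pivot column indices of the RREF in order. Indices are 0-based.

pivot columns: 0, 1, 2, 3

step 1: normalize row 0 (÷-1) = (1, -4, -3, 2)
  row 1: subtract 4×row0 = (0, 16, 16, -8)
  row 2: subtract 2×row0 = (0, 4, 10, -5)
  row 3: subtract 2×row0 = (0, 8, 9, -7)
step 2: normalize row 1 (÷16) = (0, 1, 1, -1/2)
  row 0: subtract -4×row1 = (1, 0, 1, 0)
  row 2: subtract 4×row1 = (0, 0, 6, -3)
  row 3: subtract 8×row1 = (0, 0, 1, -3)
step 3: normalize row 2 (÷6) = (0, 0, 1, -1/2)
  row 0: subtract 1×row2 = (1, 0, 0, 1/2)
  row 1: subtract 1×row2 = (0, 1, 0, 0)
  row 3: subtract 1×row2 = (0, 0, 0, -5/2)
step 4: normalize row 3 (÷-5/2) = (0, 0, 0, 1)
  row 0: subtract 1/2×row3 = (1, 0, 0, 0)
  row 2: subtract -1/2×row3 = (0, 0, 1, 0)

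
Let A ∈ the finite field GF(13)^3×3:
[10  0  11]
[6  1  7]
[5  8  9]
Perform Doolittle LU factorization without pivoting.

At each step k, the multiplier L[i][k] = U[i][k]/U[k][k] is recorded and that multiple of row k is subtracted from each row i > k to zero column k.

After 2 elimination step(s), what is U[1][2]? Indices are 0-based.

k=0: U[0][0]=10
  eliminate (1,0): mult=11, new row 1: (0, 1, 3); set L[1][0]=11
  eliminate (2,0): mult=7, new row 2: (0, 8, 10); set L[2][0]=7
k=1: U[1][1]=1
  eliminate (2,1): mult=8, new row 2: (0, 0, 12); set L[2][1]=8

U[1][2] = 3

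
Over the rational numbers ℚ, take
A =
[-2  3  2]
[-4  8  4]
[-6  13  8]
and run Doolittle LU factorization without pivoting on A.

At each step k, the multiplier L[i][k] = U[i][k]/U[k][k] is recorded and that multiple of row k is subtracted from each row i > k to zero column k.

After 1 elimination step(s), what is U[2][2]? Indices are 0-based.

Step 1: pivot at (0,0) is -2.
  row1 ← row1 − (2)·row0  ⇒  L[1][0]=2, U row1=(0, 2, 0)
  row2 ← row2 − (3)·row0  ⇒  L[2][0]=3, U row2=(0, 4, 2)

U[2][2] = 2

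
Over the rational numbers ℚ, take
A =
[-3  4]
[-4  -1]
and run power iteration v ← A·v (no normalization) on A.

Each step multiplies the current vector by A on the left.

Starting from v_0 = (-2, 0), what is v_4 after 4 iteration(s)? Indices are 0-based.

v_0 = (-2, 0).
v_1 = A·v_0 = (6, 8).
v_2 = A·v_1 = (14, -32).
v_3 = A·v_2 = (-170, -24).
v_4 = A·v_3 = (414, 704).

v_4 = (414, 704)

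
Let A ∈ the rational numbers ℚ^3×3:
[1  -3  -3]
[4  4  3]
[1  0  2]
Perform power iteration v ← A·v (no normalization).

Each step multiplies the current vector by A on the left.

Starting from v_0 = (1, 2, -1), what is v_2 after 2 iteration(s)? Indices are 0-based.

v_0 = (1, 2, -1).
v_1 = A·v_0 = (-2, 9, -1).
v_2 = A·v_1 = (-26, 25, -4).

v_2 = (-26, 25, -4)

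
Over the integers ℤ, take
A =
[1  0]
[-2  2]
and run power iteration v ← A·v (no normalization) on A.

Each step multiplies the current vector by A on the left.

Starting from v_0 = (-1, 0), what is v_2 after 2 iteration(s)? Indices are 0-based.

v_0 = (-1, 0).
v_1 = A·v_0 = (-1, 2).
v_2 = A·v_1 = (-1, 6).

v_2 = (-1, 6)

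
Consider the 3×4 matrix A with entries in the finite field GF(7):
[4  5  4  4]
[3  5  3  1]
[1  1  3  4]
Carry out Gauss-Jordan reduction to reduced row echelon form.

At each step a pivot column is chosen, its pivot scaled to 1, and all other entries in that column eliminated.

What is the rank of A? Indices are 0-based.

rank = 3

pivot(0,0)=4: scale R0 → (1, 3, 1, 1)
  clear (1,0): R1 −= (3)R0 → (0, 3, 0, 5)
  clear (2,0): R2 −= (1)R0 → (0, 5, 2, 3)
pivot(1,1)=3: scale R1 → (0, 1, 0, 4)
  clear (0,1): R0 −= (3)R1 → (1, 0, 1, 3)
  clear (2,1): R2 −= (5)R1 → (0, 0, 2, 4)
pivot(2,2)=2: scale R2 → (0, 0, 1, 2)
  clear (0,2): R0 −= (1)R2 → (1, 0, 0, 1)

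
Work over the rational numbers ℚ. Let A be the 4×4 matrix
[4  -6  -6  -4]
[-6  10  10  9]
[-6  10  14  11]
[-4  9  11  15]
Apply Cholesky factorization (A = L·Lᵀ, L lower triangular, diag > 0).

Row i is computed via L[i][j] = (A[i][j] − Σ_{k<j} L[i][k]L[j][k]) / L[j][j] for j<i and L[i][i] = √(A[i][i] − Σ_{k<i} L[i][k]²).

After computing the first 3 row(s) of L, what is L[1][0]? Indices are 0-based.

L[1][0] = -3

Step 1: L[0][0] = √(4) = 2.
  L[1][0] = (-6) / L[0][0] = -3.
Step 2: L[1][1] = √(1) = 1.
  L[2][0] = (-6) / L[0][0] = -3.
  L[2][1] = (1) / L[1][1] = 1.
Step 3: L[2][2] = √(4) = 2.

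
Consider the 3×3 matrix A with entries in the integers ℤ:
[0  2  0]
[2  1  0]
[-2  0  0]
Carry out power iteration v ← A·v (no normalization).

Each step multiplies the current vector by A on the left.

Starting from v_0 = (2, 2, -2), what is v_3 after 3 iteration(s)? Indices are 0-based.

v_0 = (2, 2, -2).
v_1 = A·v_0 = (4, 6, -4).
v_2 = A·v_1 = (12, 14, -8).
v_3 = A·v_2 = (28, 38, -24).

v_3 = (28, 38, -24)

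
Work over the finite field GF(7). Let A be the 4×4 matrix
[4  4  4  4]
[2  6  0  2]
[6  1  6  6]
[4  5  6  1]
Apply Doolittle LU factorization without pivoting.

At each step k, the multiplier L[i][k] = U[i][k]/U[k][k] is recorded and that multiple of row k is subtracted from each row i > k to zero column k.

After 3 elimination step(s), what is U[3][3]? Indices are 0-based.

U[3][3] = 4

Step 1: pivot at (0,0) is 4.
  row1 ← row1 − (4)·row0  ⇒  L[1][0]=4, U row1=(0, 4, 5, 0)
  row2 ← row2 − (5)·row0  ⇒  L[2][0]=5, U row2=(0, 2, 0, 0)
  row3 ← row3 − (1)·row0  ⇒  L[3][0]=1, U row3=(0, 1, 2, 4)
Step 2: pivot at (1,1) is 4.
  row2 ← row2 − (4)·row1  ⇒  L[2][1]=4, U row2=(0, 0, 1, 0)
  row3 ← row3 − (2)·row1  ⇒  L[3][1]=2, U row3=(0, 0, 6, 4)
Step 3: pivot at (2,2) is 1.
  row3 ← row3 − (6)·row2  ⇒  L[3][2]=6, U row3=(0, 0, 0, 4)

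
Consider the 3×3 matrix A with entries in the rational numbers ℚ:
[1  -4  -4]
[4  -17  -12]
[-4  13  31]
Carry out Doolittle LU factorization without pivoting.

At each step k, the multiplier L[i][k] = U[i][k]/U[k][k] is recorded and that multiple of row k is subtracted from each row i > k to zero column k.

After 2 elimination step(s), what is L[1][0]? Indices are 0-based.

k=0: U[0][0]=1
  eliminate (1,0): mult=4, new row 1: (0, -1, 4); set L[1][0]=4
  eliminate (2,0): mult=-4, new row 2: (0, -3, 15); set L[2][0]=-4
k=1: U[1][1]=-1
  eliminate (2,1): mult=3, new row 2: (0, 0, 3); set L[2][1]=3

L[1][0] = 4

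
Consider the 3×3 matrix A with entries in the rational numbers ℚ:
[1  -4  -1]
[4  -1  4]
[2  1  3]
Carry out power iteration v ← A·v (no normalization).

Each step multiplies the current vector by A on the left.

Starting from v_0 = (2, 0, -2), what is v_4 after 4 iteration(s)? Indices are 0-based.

v_0 = (2, 0, -2).
v_1 = A·v_0 = (4, 0, -2).
v_2 = A·v_1 = (6, 8, 2).
v_3 = A·v_2 = (-28, 24, 26).
v_4 = A·v_3 = (-150, -32, 46).

v_4 = (-150, -32, 46)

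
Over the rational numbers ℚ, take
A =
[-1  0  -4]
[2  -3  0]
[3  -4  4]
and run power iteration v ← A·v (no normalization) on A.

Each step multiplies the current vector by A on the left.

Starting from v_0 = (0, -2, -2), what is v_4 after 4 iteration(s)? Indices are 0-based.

v_4 = (56, 46, 0)

v_0 = (0, -2, -2).
v_1 = A·v_0 = (8, 6, 0).
v_2 = A·v_1 = (-8, -2, 0).
v_3 = A·v_2 = (8, -10, -16).
v_4 = A·v_3 = (56, 46, 0).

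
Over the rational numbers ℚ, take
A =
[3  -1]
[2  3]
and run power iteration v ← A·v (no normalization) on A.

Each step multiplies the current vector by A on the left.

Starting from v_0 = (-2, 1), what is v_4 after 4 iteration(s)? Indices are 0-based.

v_4 = (-38, -359)

v_0 = (-2, 1).
v_1 = A·v_0 = (-7, -1).
v_2 = A·v_1 = (-20, -17).
v_3 = A·v_2 = (-43, -91).
v_4 = A·v_3 = (-38, -359).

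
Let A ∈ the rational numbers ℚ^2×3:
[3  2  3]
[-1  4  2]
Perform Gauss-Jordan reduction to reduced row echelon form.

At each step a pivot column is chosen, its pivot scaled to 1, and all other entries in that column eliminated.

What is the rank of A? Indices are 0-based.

pivot(0,0)=3: scale R0 → (1, 2/3, 1)
  clear (1,0): R1 −= (-1)R0 → (0, 14/3, 3)
pivot(1,1)=14/3: scale R1 → (0, 1, 9/14)
  clear (0,1): R0 −= (2/3)R1 → (1, 0, 4/7)

rank = 2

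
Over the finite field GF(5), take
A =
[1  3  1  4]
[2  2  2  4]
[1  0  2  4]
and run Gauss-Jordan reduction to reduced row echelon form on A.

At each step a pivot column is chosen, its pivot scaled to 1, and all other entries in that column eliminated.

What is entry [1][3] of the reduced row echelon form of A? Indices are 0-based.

pivot(0,0)=1: scale R0 → (1, 3, 1, 4)
  clear (1,0): R1 −= (2)R0 → (0, 1, 0, 1)
  clear (2,0): R2 −= (1)R0 → (0, 2, 1, 0)
pivot(1,1)=1: scale R1 → (0, 1, 0, 1)
  clear (0,1): R0 −= (3)R1 → (1, 0, 1, 1)
  clear (2,1): R2 −= (2)R1 → (0, 0, 1, 3)
pivot(2,2)=1: scale R2 → (0, 0, 1, 3)
  clear (0,2): R0 −= (1)R2 → (1, 0, 0, 3)

M[1][3] = 1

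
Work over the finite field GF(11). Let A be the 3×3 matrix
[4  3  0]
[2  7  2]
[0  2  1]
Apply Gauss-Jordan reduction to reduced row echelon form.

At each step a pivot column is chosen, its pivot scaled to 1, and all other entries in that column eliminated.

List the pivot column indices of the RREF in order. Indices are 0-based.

pivot columns: 0, 1, 2

[1] R0 /= 4  ⇒  (1, 9, 0)
     R1 -= 2·R0  ⇒  (0, 0, 2)
[2] R1 <-> R2
[2] R1 /= 2  ⇒  (0, 1, 6)
     R0 -= 9·R1  ⇒  (1, 0, 1)
[3] R2 /= 2  ⇒  (0, 0, 1)
     R0 -= 1·R2  ⇒  (1, 0, 0)
     R1 -= 6·R2  ⇒  (0, 1, 0)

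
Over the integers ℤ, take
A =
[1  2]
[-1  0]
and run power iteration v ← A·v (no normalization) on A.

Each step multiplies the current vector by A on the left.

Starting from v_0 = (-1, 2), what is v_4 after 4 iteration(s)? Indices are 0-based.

v_0 = (-1, 2).
v_1 = A·v_0 = (3, 1).
v_2 = A·v_1 = (5, -3).
v_3 = A·v_2 = (-1, -5).
v_4 = A·v_3 = (-11, 1).

v_4 = (-11, 1)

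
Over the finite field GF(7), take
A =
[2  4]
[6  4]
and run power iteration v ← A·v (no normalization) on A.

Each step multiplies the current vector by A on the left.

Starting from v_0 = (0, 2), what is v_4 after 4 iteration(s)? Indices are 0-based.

v_4 = (2, 0)

v_0 = (0, 2).
v_1 = A·v_0 = (1, 1).
v_2 = A·v_1 = (6, 3).
v_3 = A·v_2 = (3, 6).
v_4 = A·v_3 = (2, 0).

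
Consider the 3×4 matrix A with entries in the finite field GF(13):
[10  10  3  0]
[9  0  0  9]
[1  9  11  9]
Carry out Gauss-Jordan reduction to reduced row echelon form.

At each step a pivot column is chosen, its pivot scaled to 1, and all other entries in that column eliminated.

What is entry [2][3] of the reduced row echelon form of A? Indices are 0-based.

pivot(0,0)=10: scale R0 → (1, 1, 12, 0)
  clear (1,0): R1 −= (9)R0 → (0, 4, 9, 9)
  clear (2,0): R2 −= (1)R0 → (0, 8, 12, 9)
pivot(1,1)=4: scale R1 → (0, 1, 12, 12)
  clear (0,1): R0 −= (1)R1 → (1, 0, 0, 1)
  clear (2,1): R2 −= (8)R1 → (0, 0, 7, 4)
pivot(2,2)=7: scale R2 → (0, 0, 1, 8)
  clear (1,2): R1 −= (12)R2 → (0, 1, 0, 7)

M[2][3] = 8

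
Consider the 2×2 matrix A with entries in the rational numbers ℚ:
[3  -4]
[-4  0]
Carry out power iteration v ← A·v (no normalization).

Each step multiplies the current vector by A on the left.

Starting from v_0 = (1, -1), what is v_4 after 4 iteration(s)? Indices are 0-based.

v_4 = (1261, -892)

v_0 = (1, -1).
v_1 = A·v_0 = (7, -4).
v_2 = A·v_1 = (37, -28).
v_3 = A·v_2 = (223, -148).
v_4 = A·v_3 = (1261, -892).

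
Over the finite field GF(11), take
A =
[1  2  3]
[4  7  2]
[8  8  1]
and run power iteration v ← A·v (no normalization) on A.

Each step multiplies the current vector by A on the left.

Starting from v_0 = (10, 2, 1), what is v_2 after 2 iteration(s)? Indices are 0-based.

v_0 = (10, 2, 1).
v_1 = A·v_0 = (6, 1, 9).
v_2 = A·v_1 = (2, 5, 10).

v_2 = (2, 5, 10)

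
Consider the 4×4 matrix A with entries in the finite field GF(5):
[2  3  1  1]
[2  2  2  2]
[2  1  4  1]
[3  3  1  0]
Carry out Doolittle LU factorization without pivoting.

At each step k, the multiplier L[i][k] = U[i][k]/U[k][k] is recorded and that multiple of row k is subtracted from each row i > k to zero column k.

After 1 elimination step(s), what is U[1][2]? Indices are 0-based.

U[1][2] = 1

Step 1: pivot at (0,0) is 2.
  row1 ← row1 − (1)·row0  ⇒  L[1][0]=1, U row1=(0, 4, 1, 1)
  row2 ← row2 − (1)·row0  ⇒  L[2][0]=1, U row2=(0, 3, 3, 0)
  row3 ← row3 − (4)·row0  ⇒  L[3][0]=4, U row3=(0, 1, 2, 1)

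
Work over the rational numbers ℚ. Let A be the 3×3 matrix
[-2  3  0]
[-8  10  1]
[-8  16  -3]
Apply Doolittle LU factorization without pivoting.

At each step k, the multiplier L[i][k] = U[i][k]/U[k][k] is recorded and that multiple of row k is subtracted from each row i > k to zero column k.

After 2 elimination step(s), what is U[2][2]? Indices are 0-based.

Step 1: pivot at (0,0) is -2.
  row1 ← row1 − (4)·row0  ⇒  L[1][0]=4, U row1=(0, -2, 1)
  row2 ← row2 − (4)·row0  ⇒  L[2][0]=4, U row2=(0, 4, -3)
Step 2: pivot at (1,1) is -2.
  row2 ← row2 − (-2)·row1  ⇒  L[2][1]=-2, U row2=(0, 0, -1)

U[2][2] = -1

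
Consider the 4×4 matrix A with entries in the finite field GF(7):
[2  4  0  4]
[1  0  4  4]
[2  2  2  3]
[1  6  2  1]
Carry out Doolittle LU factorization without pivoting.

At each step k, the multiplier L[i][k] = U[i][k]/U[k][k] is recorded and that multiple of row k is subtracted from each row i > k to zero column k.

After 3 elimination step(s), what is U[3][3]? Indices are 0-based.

U[3][3] = 2

Step 1: pivot at (0,0) is 2.
  row1 ← row1 − (4)·row0  ⇒  L[1][0]=4, U row1=(0, 5, 4, 2)
  row2 ← row2 − (1)·row0  ⇒  L[2][0]=1, U row2=(0, 5, 2, 6)
  row3 ← row3 − (4)·row0  ⇒  L[3][0]=4, U row3=(0, 4, 2, 6)
Step 2: pivot at (1,1) is 5.
  row2 ← row2 − (1)·row1  ⇒  L[2][1]=1, U row2=(0, 0, 5, 4)
  row3 ← row3 − (5)·row1  ⇒  L[3][1]=5, U row3=(0, 0, 3, 3)
Step 3: pivot at (2,2) is 5.
  row3 ← row3 − (2)·row2  ⇒  L[3][2]=2, U row3=(0, 0, 0, 2)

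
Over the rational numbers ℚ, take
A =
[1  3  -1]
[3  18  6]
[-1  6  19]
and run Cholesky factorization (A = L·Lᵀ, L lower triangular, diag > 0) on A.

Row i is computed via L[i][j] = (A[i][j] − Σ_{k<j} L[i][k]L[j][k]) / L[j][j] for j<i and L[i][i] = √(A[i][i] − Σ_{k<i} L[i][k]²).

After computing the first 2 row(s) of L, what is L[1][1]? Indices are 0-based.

Step 1: L[0][0] = √(1) = 1.
  L[1][0] = (3) / L[0][0] = 3.
Step 2: L[1][1] = √(9) = 3.

L[1][1] = 3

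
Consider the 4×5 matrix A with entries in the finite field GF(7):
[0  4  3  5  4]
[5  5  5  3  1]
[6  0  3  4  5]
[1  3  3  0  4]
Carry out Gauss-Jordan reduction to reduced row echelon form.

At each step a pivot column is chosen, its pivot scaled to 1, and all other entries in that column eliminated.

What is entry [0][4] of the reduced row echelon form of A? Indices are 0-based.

M[0][4] = 1

pivot(0,0): swap R0↔R1
pivot(0,0)=5: scale R0 → (1, 1, 1, 2, 3)
  clear (2,0): R2 −= (6)R0 → (0, 1, 4, 6, 1)
  clear (3,0): R3 −= (1)R0 → (0, 2, 2, 5, 1)
pivot(1,1)=4: scale R1 → (0, 1, 6, 3, 1)
  clear (0,1): R0 −= (1)R1 → (1, 0, 2, 6, 2)
  clear (2,1): R2 −= (1)R1 → (0, 0, 5, 3, 0)
  clear (3,1): R3 −= (2)R1 → (0, 0, 4, 6, 6)
pivot(2,2)=5: scale R2 → (0, 0, 1, 2, 0)
  clear (0,2): R0 −= (2)R2 → (1, 0, 0, 2, 2)
  clear (1,2): R1 −= (6)R2 → (0, 1, 0, 5, 1)
  clear (3,2): R3 −= (4)R2 → (0, 0, 0, 5, 6)
pivot(3,3)=5: scale R3 → (0, 0, 0, 1, 4)
  clear (0,3): R0 −= (2)R3 → (1, 0, 0, 0, 1)
  clear (1,3): R1 −= (5)R3 → (0, 1, 0, 0, 2)
  clear (2,3): R2 −= (2)R3 → (0, 0, 1, 0, 6)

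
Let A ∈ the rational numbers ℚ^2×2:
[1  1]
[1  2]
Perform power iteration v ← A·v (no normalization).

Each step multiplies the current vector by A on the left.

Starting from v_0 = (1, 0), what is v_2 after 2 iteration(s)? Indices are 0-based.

v_2 = (2, 3)

v_0 = (1, 0).
v_1 = A·v_0 = (1, 1).
v_2 = A·v_1 = (2, 3).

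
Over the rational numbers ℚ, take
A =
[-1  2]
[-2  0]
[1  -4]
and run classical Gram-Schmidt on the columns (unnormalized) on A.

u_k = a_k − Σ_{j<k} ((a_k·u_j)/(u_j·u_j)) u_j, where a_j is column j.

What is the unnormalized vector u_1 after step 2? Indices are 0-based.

Step 1: u_0 = a_0 = (-1, -2, 1).
Step 2: u_1 = a_1 − (-1)·u_0 = (1, -2, -3).

u_1 = (1, -2, -3)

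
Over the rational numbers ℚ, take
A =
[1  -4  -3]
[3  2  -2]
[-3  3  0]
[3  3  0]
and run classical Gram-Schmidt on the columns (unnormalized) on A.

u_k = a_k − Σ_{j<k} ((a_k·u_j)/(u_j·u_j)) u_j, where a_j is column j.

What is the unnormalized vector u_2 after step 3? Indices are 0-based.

Step 1: u_0 = a_0 = (1, 3, -3, 3).
Step 2: u_1 = a_1 − (1/14)·u_0 = (-57/14, 25/14, 45/14, 39/14).
Step 3: u_2 = a_2 − (-9/28)·u_0 − (121/530)·u_1 = (-927/530, -153/106, -90/53, 87/265).

u_2 = (-927/530, -153/106, -90/53, 87/265)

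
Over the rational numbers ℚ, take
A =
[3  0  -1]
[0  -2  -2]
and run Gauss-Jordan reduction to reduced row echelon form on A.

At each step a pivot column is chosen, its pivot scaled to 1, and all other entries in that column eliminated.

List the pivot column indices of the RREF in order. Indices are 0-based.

pivot columns: 0, 1

pivot(0,0)=3: scale R0 → (1, 0, -1/3)
pivot(1,1)=-2: scale R1 → (0, 1, 1)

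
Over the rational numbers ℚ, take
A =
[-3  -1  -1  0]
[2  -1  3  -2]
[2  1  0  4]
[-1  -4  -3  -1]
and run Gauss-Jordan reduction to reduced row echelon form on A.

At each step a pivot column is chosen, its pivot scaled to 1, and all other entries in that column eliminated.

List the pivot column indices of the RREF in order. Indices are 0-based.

pivot columns: 0, 1, 2, 3

pivot(0,0)=-3: scale R0 → (1, 1/3, 1/3, 0)
  clear (1,0): R1 −= (2)R0 → (0, -5/3, 7/3, -2)
  clear (2,0): R2 −= (2)R0 → (0, 1/3, -2/3, 4)
  clear (3,0): R3 −= (-1)R0 → (0, -11/3, -8/3, -1)
pivot(1,1)=-5/3: scale R1 → (0, 1, -7/5, 6/5)
  clear (0,1): R0 −= (1/3)R1 → (1, 0, 4/5, -2/5)
  clear (2,1): R2 −= (1/3)R1 → (0, 0, -1/5, 18/5)
  clear (3,1): R3 −= (-11/3)R1 → (0, 0, -39/5, 17/5)
pivot(2,2)=-1/5: scale R2 → (0, 0, 1, -18)
  clear (0,2): R0 −= (4/5)R2 → (1, 0, 0, 14)
  clear (1,2): R1 −= (-7/5)R2 → (0, 1, 0, -24)
  clear (3,2): R3 −= (-39/5)R2 → (0, 0, 0, -137)
pivot(3,3)=-137: scale R3 → (0, 0, 0, 1)
  clear (0,3): R0 −= (14)R3 → (1, 0, 0, 0)
  clear (1,3): R1 −= (-24)R3 → (0, 1, 0, 0)
  clear (2,3): R2 −= (-18)R3 → (0, 0, 1, 0)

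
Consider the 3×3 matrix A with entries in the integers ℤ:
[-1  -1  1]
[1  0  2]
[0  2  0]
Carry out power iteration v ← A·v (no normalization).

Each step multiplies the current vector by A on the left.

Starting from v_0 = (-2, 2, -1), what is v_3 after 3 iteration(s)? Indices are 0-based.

v_0 = (-2, 2, -1).
v_1 = A·v_0 = (-1, -4, 4).
v_2 = A·v_1 = (9, 7, -8).
v_3 = A·v_2 = (-24, -7, 14).

v_3 = (-24, -7, 14)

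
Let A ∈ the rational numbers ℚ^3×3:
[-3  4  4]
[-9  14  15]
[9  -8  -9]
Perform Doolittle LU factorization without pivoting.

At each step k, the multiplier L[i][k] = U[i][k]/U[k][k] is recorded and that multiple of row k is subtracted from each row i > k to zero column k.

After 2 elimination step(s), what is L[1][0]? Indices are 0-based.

L[1][0] = 3

[col 0] pivot -3
  R1 -= 3*R0 → (0, 2, 3)  (L[1][0] := 3)
  R2 -= -3*R0 → (0, 4, 3)  (L[2][0] := -3)
[col 1] pivot 2
  R2 -= 2*R1 → (0, 0, -3)  (L[2][1] := 2)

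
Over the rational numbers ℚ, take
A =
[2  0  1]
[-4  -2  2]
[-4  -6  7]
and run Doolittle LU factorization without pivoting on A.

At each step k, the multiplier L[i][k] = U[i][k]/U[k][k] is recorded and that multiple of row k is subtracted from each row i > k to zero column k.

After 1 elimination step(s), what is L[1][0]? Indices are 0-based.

L[1][0] = -2

k=0: U[0][0]=2
  eliminate (1,0): mult=-2, new row 1: (0, -2, 4); set L[1][0]=-2
  eliminate (2,0): mult=-2, new row 2: (0, -6, 9); set L[2][0]=-2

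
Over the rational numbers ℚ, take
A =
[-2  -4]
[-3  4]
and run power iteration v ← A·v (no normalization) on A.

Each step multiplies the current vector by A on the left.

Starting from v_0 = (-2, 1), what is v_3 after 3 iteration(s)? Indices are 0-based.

v_0 = (-2, 1).
v_1 = A·v_0 = (0, 10).
v_2 = A·v_1 = (-40, 40).
v_3 = A·v_2 = (-80, 280).

v_3 = (-80, 280)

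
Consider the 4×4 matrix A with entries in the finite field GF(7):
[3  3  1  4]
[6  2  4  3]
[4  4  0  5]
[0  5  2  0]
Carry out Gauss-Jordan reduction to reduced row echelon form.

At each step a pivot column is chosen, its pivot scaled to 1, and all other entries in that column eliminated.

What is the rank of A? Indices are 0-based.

rank = 4

pivot(0,0)=3: scale R0 → (1, 1, 5, 6)
  clear (1,0): R1 −= (6)R0 → (0, 3, 2, 2)
  clear (2,0): R2 −= (4)R0 → (0, 0, 1, 2)
pivot(1,1)=3: scale R1 → (0, 1, 3, 3)
  clear (0,1): R0 −= (1)R1 → (1, 0, 2, 3)
  clear (3,1): R3 −= (5)R1 → (0, 0, 1, 6)
pivot(2,2)=1: scale R2 → (0, 0, 1, 2)
  clear (0,2): R0 −= (2)R2 → (1, 0, 0, 6)
  clear (1,2): R1 −= (3)R2 → (0, 1, 0, 4)
  clear (3,2): R3 −= (1)R2 → (0, 0, 0, 4)
pivot(3,3)=4: scale R3 → (0, 0, 0, 1)
  clear (0,3): R0 −= (6)R3 → (1, 0, 0, 0)
  clear (1,3): R1 −= (4)R3 → (0, 1, 0, 0)
  clear (2,3): R2 −= (2)R3 → (0, 0, 1, 0)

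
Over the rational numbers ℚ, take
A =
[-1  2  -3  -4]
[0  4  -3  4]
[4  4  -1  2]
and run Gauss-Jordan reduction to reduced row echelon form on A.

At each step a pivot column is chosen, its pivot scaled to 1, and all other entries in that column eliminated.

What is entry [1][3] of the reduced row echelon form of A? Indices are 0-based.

M[1][3] = 47/8

pivot(0,0)=-1: scale R0 → (1, -2, 3, 4)
  clear (2,0): R2 −= (4)R0 → (0, 12, -13, -14)
pivot(1,1)=4: scale R1 → (0, 1, -3/4, 1)
  clear (0,1): R0 −= (-2)R1 → (1, 0, 3/2, 6)
  clear (2,1): R2 −= (12)R1 → (0, 0, -4, -26)
pivot(2,2)=-4: scale R2 → (0, 0, 1, 13/2)
  clear (0,2): R0 −= (3/2)R2 → (1, 0, 0, -15/4)
  clear (1,2): R1 −= (-3/4)R2 → (0, 1, 0, 47/8)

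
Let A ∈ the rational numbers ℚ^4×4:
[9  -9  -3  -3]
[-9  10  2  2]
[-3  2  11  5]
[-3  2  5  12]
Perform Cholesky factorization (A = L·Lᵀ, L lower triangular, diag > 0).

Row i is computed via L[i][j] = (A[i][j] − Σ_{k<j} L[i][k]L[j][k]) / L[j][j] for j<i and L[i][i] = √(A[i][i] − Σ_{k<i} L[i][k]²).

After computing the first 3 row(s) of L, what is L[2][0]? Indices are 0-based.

L[2][0] = -1

Step 1: L[0][0] = √(9) = 3.
  L[1][0] = (-9) / L[0][0] = -3.
Step 2: L[1][1] = √(1) = 1.
  L[2][0] = (-3) / L[0][0] = -1.
  L[2][1] = (-1) / L[1][1] = -1.
Step 3: L[2][2] = √(9) = 3.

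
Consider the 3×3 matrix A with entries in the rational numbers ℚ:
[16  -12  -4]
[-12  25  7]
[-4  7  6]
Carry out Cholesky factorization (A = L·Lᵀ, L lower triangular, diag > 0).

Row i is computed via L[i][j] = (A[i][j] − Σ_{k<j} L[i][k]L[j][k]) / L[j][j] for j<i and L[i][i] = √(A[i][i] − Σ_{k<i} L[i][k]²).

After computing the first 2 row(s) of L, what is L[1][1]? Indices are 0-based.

Step 1: L[0][0] = √(16) = 4.
  L[1][0] = (-12) / L[0][0] = -3.
Step 2: L[1][1] = √(16) = 4.

L[1][1] = 4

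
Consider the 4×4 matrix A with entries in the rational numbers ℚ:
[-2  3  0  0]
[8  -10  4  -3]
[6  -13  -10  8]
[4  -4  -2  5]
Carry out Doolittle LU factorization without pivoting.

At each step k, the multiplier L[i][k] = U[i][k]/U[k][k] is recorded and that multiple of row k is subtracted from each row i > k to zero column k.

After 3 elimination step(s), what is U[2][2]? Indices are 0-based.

U[2][2] = -2

[col 0] pivot -2
  R1 -= -4*R0 → (0, 2, 4, -3)  (L[1][0] := -4)
  R2 -= -3*R0 → (0, -4, -10, 8)  (L[2][0] := -3)
  R3 -= -2*R0 → (0, 2, -2, 5)  (L[3][0] := -2)
[col 1] pivot 2
  R2 -= -2*R1 → (0, 0, -2, 2)  (L[2][1] := -2)
  R3 -= 1*R1 → (0, 0, -6, 8)  (L[3][1] := 1)
[col 2] pivot -2
  R3 -= 3*R2 → (0, 0, 0, 2)  (L[3][2] := 3)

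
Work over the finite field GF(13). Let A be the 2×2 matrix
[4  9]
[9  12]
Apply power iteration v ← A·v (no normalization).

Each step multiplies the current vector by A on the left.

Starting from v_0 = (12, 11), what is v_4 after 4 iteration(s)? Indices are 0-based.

v_0 = (12, 11).
v_1 = A·v_0 = (4, 6).
v_2 = A·v_1 = (5, 4).
v_3 = A·v_2 = (4, 2).
v_4 = A·v_3 = (8, 8).

v_4 = (8, 8)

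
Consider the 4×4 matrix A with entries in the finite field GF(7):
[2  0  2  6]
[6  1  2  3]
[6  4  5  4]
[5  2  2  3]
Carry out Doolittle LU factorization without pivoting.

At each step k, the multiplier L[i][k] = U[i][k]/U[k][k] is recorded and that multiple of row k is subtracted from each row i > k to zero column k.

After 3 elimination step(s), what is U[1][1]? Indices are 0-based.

U[1][1] = 1

k=0: U[0][0]=2
  eliminate (1,0): mult=3, new row 1: (0, 1, 3, 6); set L[1][0]=3
  eliminate (2,0): mult=3, new row 2: (0, 4, 6, 0); set L[2][0]=3
  eliminate (3,0): mult=6, new row 3: (0, 2, 4, 2); set L[3][0]=6
k=1: U[1][1]=1
  eliminate (2,1): mult=4, new row 2: (0, 0, 1, 4); set L[2][1]=4
  eliminate (3,1): mult=2, new row 3: (0, 0, 5, 4); set L[3][1]=2
k=2: U[2][2]=1
  eliminate (3,2): mult=5, new row 3: (0, 0, 0, 5); set L[3][2]=5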